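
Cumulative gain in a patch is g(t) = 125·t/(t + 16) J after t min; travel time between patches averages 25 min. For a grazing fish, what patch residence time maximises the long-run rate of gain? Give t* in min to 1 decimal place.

Optimal t* satisfies g'(t*) = g(t*)/(T + t*).
g'(t) = 125·16/(t + 16)². Setting 125·16/(t+16)² = 125t/[(t+16)(25+t)] gives 16(25+t) = t(t+16), so t² = 16×25 = 400.
t* = √400 = 20 min.

20.0 min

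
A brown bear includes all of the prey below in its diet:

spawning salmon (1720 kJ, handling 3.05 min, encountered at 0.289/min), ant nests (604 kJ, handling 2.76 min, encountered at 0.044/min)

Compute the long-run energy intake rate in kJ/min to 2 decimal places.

R = Σλ_iE_i / (1 + Σλ_ih_i)
Numerator: 0.289×1720 + 0.044×604 = 523.7
Denominator: 1 + 0.289×3.05 + 0.044×2.76 = 2.003
R = 523.7/2.003 = 261.5 kJ/min

261.45 kJ/min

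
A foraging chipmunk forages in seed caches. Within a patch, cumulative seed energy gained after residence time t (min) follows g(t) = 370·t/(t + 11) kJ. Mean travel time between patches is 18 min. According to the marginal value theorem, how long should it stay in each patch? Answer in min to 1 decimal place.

Optimal t* satisfies g'(t*) = g(t*)/(T + t*).
g'(t) = 370·11/(t + 11)². Setting 370·11/(t+11)² = 370t/[(t+11)(18+t)] gives 11(18+t) = t(t+11), so t² = 11×18 = 198.
t* = √198 = 14.07 min.

14.1 min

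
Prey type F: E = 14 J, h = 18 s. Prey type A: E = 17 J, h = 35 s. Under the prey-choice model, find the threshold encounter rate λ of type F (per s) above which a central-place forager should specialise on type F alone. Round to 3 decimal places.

0.092 per s

At the threshold, the rate on type F alone equals the profitability of type A: λ·14/(1 + λ·18) = 17/35 = 0.4857.
Rearranging, λ(14 − 0.4857×18) = 0.4857, so λ = 0.4857/5.257 = 0.09239 per s.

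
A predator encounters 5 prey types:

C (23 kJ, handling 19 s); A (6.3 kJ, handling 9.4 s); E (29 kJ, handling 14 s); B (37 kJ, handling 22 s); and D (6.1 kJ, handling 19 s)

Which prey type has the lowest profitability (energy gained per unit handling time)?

Profitability E/h (kJ/s): C = 23/19 = 1.21, A = 6.3/9.4 = 0.67, E = 29/14 = 2.07, B = 37/22 = 1.68, D = 6.1/19 = 0.321.
Ranked: E > B > C > A > D.

D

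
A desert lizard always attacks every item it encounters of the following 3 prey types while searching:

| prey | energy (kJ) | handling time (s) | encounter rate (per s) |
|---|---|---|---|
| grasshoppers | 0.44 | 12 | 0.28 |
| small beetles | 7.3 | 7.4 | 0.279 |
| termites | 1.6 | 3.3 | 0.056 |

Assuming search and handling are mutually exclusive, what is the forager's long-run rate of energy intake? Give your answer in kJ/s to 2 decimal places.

R = Σλ_iE_i / (1 + Σλ_ih_i)
Numerator: 0.28×0.44 + 0.279×7.3 + 0.056×1.6 = 2.25
Denominator: 1 + 0.28×12 + 0.279×7.4 + 0.056×3.3 = 6.609
R = 2.25/6.609 = 0.3403 kJ/s

0.34 kJ/s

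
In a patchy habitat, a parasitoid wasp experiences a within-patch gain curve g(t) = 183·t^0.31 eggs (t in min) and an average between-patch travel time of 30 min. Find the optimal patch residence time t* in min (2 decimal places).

13.48 min

Optimal t* satisfies g'(t*) = g(t*)/(T + t*).
g'(t) = 0.31·183·t^-0.69. Setting 0.31·183·t^-0.69 = 183·t^0.31/(30+t) gives 0.31(30+t) = t, so 0.69·t = 0.31×30.
t* = 0.31×30/0.69 = 13.48 min.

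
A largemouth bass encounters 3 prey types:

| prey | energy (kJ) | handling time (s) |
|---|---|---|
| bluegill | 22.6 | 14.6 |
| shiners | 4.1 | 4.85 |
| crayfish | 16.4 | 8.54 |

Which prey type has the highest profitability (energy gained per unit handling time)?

crayfish

In descending order of E/h:
crayfish: 16.4/8.54 = 1.92 kJ/s
bluegill: 22.6/14.6 = 1.55 kJ/s
shiners: 4.1/4.85 = 0.845 kJ/s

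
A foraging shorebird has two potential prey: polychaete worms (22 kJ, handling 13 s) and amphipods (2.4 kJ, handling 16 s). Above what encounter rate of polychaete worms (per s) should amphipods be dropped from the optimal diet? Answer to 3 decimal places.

0.007 per s

The zero-one rule: include amphipods iff E₂/h₂ > λE₁/(1+λh₁). Equality gives the switch point.
λE₁h₂ = E₂ + λE₂h₁ ⇒ λ = E₂/(E₁h₂ − E₂h₁) = 2.4/(352 − 31.2) = 0.007481 per s.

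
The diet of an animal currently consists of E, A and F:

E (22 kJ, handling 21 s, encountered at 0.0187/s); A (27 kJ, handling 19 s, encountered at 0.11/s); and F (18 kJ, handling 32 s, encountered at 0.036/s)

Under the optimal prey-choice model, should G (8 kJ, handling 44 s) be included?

No

Current rate: (0.0187×22 + 0.11×27 + 0.036×18)/(1 + 0.0187×21 + 0.11×19 + 0.036×32) = 0.8694 kJ/s.
G: E/h = 8/44 = 0.1818 kJ/s.
Since 0.1818 < R, time spent handling G is better spent searching.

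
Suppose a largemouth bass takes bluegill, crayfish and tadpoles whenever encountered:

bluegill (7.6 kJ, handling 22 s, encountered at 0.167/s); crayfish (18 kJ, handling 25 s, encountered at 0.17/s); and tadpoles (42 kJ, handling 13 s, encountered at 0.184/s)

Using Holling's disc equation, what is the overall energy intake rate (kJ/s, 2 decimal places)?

R = (0.167×7.6 + 0.17×18 + 0.184×42) / (1 + 0.167×22 + 0.17×25 + 0.184×13) = 12.06/11.32 = 1.066 kJ/s.

1.07 kJ/s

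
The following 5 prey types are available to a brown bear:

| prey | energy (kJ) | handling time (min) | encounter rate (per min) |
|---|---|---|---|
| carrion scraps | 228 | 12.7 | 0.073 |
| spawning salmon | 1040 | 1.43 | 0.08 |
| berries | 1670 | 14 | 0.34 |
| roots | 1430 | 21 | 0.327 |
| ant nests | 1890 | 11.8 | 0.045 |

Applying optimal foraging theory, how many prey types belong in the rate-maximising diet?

Rank by E/h (kJ/min): spawning salmon 727, ant nests 160, berries 119, roots 68.1, carrion scraps 18. Include each in turn until the next type's E/h falls below the running intake rate.
Rate on top 1: 74.66. ant nests: 160 > 74.66 → include.
Rate on top 2: 102.3. berries: 119 > 102.3 → include.
Rate on top 3: 114.9. roots: 68.1 < 114.9 → exclude; stop.
Optimal diet: spawning salmon, ant nests, berries — 3 of 5 types.

3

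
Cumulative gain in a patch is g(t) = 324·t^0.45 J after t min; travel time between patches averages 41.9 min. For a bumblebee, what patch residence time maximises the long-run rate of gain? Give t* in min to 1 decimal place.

Optimal t* satisfies g'(t*) = g(t*)/(T + t*).
g'(t) = 0.45·324·t^-0.55. Setting 0.45·324·t^-0.55 = 324·t^0.45/(41.9+t) gives 0.45(41.9+t) = t, so 0.55·t = 0.45×41.9.
t* = 0.45×41.9/0.55 = 34.28 min.

34.3 min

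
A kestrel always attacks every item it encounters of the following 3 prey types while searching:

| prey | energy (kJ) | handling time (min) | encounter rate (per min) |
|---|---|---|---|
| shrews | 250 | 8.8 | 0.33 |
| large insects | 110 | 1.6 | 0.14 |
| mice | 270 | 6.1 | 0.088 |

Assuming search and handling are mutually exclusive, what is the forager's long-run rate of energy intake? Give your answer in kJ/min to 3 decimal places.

R = Σλ_iE_i / (1 + Σλ_ih_i)
Numerator: 0.33×250 + 0.14×110 + 0.088×270 = 121.7
Denominator: 1 + 0.33×8.8 + 0.14×1.6 + 0.088×6.1 = 4.665
R = 121.7/4.665 = 26.08 kJ/min

26.080 kJ/min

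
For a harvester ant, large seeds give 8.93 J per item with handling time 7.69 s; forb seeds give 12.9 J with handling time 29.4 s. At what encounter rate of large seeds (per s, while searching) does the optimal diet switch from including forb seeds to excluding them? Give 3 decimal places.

Drop forb seeds once their profitability E₂/h₂ falls below the rate achievable on large seeds alone: E₂/h₂ = λE₁/(1 + λh₁).
Solve for λ: λE₁h₂ = E₂(1 + λh₁) → λ(E₁h₂ − E₂h₁) = E₂ → λ = E₂/(E₁h₂ − E₂h₁).
λ = 12.9/(8.93×29.4 − 12.9×7.69) = 12.9/163.3 = 0.07898 per s.

0.079 per s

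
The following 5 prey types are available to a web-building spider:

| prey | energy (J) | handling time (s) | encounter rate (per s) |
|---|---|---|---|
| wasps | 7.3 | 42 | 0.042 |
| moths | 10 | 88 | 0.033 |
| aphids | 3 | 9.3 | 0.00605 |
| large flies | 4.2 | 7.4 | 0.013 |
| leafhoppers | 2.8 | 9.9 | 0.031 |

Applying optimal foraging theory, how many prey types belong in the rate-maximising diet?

E/h in descending order: large flies 0.568, aphids 0.323, leafhoppers 0.283, wasps 0.174, moths 0.114 J/s. The optimal diet is the largest prefix of this list for which every included type satisfies E_i/h_i > R on the types above it.
Rate on top 1: 0.04981. aphids: 0.323 > 0.04981 → include.
Rate on top 2: 0.06313. leafhoppers: 0.283 > 0.06313 → include.
Rate on top 3: 0.1093. wasps: 0.174 > 0.1093 → include.
Rate on top 4: 0.1446. moths: 0.114 < 0.1446 → exclude; stop.
Optimal diet: large flies, aphids, leafhoppers, wasps — 4 of 5 types.

4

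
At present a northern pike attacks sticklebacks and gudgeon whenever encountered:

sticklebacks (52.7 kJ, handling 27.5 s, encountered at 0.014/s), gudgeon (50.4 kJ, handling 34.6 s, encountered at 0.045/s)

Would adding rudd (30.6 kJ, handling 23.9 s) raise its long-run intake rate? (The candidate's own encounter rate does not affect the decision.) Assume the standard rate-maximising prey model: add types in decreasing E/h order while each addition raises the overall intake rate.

Yes

Current rate: (0.014×52.7 + 0.045×50.4)/(1 + 0.014×27.5 + 0.045×34.6) = 1.022 kJ/s.
Profitability of rudd: 30.6/23.9 = 1.28 kJ/s.
Since 1.28 > R, including rudd increases the long-run rate.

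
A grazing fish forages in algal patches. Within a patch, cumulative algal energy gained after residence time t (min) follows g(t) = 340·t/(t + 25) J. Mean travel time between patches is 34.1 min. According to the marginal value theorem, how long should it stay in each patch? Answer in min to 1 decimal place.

Optimal t* satisfies g'(t*) = g(t*)/(T + t*).
g'(t) = 340·25/(t + 25)². Setting 340·25/(t+25)² = 340t/[(t+25)(34.1+t)] gives 25(34.1+t) = t(t+25), so t² = 25×34.1 = 852.5.
t* = √852.5 = 29.2 min.

29.2 min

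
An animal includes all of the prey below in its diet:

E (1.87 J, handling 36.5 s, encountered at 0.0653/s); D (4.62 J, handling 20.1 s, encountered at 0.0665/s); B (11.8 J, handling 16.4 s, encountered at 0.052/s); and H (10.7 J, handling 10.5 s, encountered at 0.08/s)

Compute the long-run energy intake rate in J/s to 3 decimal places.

0.296 J/s

Energy encountered per unit search time: 0.0653×1.87 + 0.0665×4.62 + 0.052×11.8 + 0.08×10.7 = 1.899 J/s.
Handling time per unit search time: 0.0653×36.5 + 0.0665×20.1 + 0.052×16.4 + 0.08×10.5 = 5.413.
Rate = 1.899/(1 + 5.413) = 0.2961 J/s.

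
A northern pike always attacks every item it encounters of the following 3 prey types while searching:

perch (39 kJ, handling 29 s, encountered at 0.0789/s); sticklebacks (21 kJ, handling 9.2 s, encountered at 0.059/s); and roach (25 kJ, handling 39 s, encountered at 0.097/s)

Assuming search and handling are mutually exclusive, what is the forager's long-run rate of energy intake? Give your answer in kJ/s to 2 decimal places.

R = (0.0789×39 + 0.059×21 + 0.097×25) / (1 + 0.0789×29 + 0.059×9.2 + 0.097×39) = 6.741/7.614 = 0.8854 kJ/s.

0.89 kJ/s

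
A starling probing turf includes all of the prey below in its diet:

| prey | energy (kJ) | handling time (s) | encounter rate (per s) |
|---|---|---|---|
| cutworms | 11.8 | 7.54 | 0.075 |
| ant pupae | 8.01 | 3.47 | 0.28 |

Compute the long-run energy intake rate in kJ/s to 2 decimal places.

1.23 kJ/s

R = (0.075×11.8 + 0.28×8.01) / (1 + 0.075×7.54 + 0.28×3.47) = 3.128/2.537 = 1.233 kJ/s.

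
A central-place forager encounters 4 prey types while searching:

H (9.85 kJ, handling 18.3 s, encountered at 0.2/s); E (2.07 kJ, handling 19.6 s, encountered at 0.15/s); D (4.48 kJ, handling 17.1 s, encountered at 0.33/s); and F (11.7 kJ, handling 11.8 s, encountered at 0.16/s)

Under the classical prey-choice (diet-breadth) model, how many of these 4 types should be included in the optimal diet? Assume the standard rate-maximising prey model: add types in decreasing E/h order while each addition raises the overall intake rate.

1

Profitabilities (E/h, kJ/s): F 0.992, H 0.538, D 0.262, E 0.106. Add prey in this order while the next type's profitability exceeds the intake rate on those already taken.
Rate on top 1: 0.6482. H: 0.538 < 0.6482 → exclude; stop.
Optimal diet: F — 1 of 4 types.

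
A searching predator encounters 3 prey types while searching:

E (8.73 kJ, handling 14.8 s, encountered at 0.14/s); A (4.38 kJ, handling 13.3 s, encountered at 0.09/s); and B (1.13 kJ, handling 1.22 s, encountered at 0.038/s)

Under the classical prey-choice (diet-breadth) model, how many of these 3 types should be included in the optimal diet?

2

E/h in descending order: B 0.926, E 0.59, A 0.329 kJ/s. The optimal diet is the largest prefix of this list for which every included type satisfies E_i/h_i > R on the types above it.
Rate on top 1: 0.04104. E: 0.59 > 0.04104 → include.
Rate on top 2: 0.4057. A: 0.329 < 0.4057 → exclude; stop.
Optimal diet: B, E — 2 of 3 types.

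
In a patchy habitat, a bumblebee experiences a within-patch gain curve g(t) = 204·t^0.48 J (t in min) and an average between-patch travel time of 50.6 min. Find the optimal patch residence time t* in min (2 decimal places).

46.71 min

Maximise g(t)/(T+t): set derivative to zero → g'(t)(T+t) = g(t).
g'(t) = 0.48·204·t^-0.52. Setting 0.48·204·t^-0.52 = 204·t^0.48/(50.6+t) gives 0.48(50.6+t) = t, so 0.52·t = 0.48×50.6.
t* = 0.48×50.6/0.52 = 46.71 min.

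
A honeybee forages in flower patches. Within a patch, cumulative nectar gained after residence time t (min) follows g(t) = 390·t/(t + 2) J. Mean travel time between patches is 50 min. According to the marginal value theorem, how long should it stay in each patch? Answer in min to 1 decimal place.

10.0 min

Optimal t* satisfies g'(t*) = g(t*)/(T + t*).
g'(t) = 390·2/(t + 2)². Setting 390·2/(t+2)² = 390t/[(t+2)(50+t)] gives 2(50+t) = t(t+2), so t² = 2×50 = 100.
t* = √100 = 10 min.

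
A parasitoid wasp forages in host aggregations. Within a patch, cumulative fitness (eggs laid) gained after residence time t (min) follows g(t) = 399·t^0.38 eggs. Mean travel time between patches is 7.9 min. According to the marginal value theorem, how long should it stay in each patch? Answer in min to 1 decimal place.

Optimal t* satisfies g'(t*) = g(t*)/(T + t*).
g'(t) = 0.38·399·t^-0.62. Setting 0.38·399·t^-0.62 = 399·t^0.38/(7.9+t) gives 0.38(7.9+t) = t, so 0.62·t = 0.38×7.9.
t* = 0.38×7.9/0.62 = 4.842 min.

4.8 min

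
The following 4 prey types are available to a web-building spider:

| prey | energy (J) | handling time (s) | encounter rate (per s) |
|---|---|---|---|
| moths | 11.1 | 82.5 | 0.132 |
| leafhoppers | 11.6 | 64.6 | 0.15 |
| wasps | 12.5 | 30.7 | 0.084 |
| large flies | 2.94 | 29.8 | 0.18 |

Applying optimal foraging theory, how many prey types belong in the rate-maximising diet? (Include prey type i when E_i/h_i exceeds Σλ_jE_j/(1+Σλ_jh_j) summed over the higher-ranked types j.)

1

Profitabilities (E/h, J/s): wasps 0.407, leafhoppers 0.18, moths 0.135, large flies 0.0987. Add prey in this order while the next type's profitability exceeds the intake rate on those already taken.
Rate on top 1: 0.2934. leafhoppers: 0.18 < 0.2934 → exclude; stop.
Optimal diet: wasps — 1 of 4 types.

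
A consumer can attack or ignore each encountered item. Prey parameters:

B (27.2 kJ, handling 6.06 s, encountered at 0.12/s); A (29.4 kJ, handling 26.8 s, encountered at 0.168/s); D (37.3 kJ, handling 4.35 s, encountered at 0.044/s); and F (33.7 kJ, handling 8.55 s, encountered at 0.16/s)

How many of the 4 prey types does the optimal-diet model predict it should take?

3

E/h in descending order: D 8.57, B 4.49, F 3.94, A 1.1 kJ/s. The optimal diet is the largest prefix of this list for which every included type satisfies E_i/h_i > R on the types above it.
Rate on top 1: 1.378. B: 4.49 > 1.378 → include.
Rate on top 2: 2.557. F: 3.94 > 2.557 → include.
Rate on top 3: 3.133. A: 1.1 < 3.133 → exclude; stop.
Optimal diet: D, B, F — 3 of 4 types.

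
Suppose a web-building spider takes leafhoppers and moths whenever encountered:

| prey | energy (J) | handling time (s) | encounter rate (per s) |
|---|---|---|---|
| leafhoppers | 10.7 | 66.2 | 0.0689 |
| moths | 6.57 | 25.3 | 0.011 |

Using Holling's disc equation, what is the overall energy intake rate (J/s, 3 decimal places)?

Energy encountered per unit search time: 0.0689×10.7 + 0.011×6.57 = 0.8095 J/s.
Handling time per unit search time: 0.0689×66.2 + 0.011×25.3 = 4.839.
Rate = 0.8095/(1 + 4.839) = 0.1386 J/s.

0.139 J/s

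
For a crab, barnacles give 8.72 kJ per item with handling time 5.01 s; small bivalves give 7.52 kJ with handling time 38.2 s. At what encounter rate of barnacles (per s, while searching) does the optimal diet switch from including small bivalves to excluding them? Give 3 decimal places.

At the threshold, the rate on barnacles alone equals the profitability of small bivalves: λ·8.72/(1 + λ·5.01) = 7.52/38.2 = 0.1969.
Rearranging, λ(8.72 − 0.1969×5.01) = 0.1969, so λ = 0.1969/7.734 = 0.02545 per s.

0.025 per s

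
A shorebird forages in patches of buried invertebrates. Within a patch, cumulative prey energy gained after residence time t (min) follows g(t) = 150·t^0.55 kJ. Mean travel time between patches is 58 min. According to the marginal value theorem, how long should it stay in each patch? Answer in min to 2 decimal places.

70.89 min

Maximise g(t)/(T+t): set derivative to zero → g'(t)(T+t) = g(t).
g'(t) = 0.55·150·t^-0.45. Setting 0.55·150·t^-0.45 = 150·t^0.55/(58+t) gives 0.55(58+t) = t, so 0.45·t = 0.55×58.
t* = 0.55×58/0.45 = 70.89 min.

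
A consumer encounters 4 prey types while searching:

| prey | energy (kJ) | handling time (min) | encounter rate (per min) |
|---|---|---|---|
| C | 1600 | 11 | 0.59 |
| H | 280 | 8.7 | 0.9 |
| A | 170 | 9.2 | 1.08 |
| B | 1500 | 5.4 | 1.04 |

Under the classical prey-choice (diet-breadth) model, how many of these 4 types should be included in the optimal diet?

1

E/h in descending order: B 278, C 145, H 32.2, A 18.5 kJ/min. The optimal diet is the largest prefix of this list for which every included type satisfies E_i/h_i > R on the types above it.
Rate on top 1: 235.8. C: 145 < 235.8 → exclude; stop.
Optimal diet: B — 1 of 4 types.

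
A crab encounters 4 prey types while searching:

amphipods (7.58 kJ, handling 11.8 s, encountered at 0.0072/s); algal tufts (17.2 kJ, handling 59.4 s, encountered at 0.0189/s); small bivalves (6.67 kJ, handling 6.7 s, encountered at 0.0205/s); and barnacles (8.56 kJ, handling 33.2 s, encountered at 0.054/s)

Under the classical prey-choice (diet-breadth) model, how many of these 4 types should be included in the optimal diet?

4

Rank by E/h (kJ/s): small bivalves 0.996, amphipods 0.642, algal tufts 0.29, barnacles 0.258. Include each in turn until the next type's E/h falls below the running intake rate.
Rate on top 1: 0.1202. amphipods: 0.642 > 0.1202 → include.
Rate on top 2: 0.1565. algal tufts: 0.29 > 0.1565 → include.
Rate on top 3: 0.2202. barnacles: 0.258 > 0.2202 → include.
Optimal diet: small bivalves, amphipods, algal tufts, barnacles — 4 of 4 types.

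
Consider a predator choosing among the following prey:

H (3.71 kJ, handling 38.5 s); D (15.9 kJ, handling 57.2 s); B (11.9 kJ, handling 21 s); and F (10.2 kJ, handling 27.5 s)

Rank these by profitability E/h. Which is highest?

B

In descending order of E/h:
B: 11.9/21 = 0.567 kJ/s
F: 10.2/27.5 = 0.371 kJ/s
D: 15.9/57.2 = 0.278 kJ/s
H: 3.71/38.5 = 0.0964 kJ/s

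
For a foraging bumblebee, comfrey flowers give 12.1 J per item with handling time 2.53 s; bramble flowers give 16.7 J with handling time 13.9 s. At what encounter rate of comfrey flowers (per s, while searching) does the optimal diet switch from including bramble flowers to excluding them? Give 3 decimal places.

0.133 per s

The zero-one rule: include bramble flowers iff E₂/h₂ > λE₁/(1+λh₁). Equality gives the switch point.
λE₁h₂ = E₂ + λE₂h₁ ⇒ λ = E₂/(E₁h₂ − E₂h₁) = 16.7/(168.2 − 42.25) = 0.1326 per s.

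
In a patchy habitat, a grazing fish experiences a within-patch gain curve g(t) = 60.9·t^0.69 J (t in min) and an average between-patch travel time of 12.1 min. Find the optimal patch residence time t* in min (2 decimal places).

By the marginal value theorem, leave when the instantaneous gain rate g'(t) equals the habitat-wide average g(t)/(T + t).
g'(t) = 0.69·60.9·t^-0.31. Setting 0.69·60.9·t^-0.31 = 60.9·t^0.69/(12.1+t) gives 0.69(12.1+t) = t, so 0.31·t = 0.69×12.1.
t* = 0.69×12.1/0.31 = 26.93 min.

26.93 min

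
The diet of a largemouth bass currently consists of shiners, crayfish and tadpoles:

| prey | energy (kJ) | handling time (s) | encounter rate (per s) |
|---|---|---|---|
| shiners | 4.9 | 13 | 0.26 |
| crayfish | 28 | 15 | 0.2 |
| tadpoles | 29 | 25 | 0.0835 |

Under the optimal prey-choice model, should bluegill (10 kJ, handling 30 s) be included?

Current rate: (0.26×4.9 + 0.2×28 + 0.0835×29)/(1 + 0.26×13 + 0.2×15 + 0.0835×25) = 0.9818 kJ/s.
Profitability of bluegill: 10/30 = 0.3333 kJ/s.
Since 0.3333 < R, time spent handling bluegill is better spent searching.

No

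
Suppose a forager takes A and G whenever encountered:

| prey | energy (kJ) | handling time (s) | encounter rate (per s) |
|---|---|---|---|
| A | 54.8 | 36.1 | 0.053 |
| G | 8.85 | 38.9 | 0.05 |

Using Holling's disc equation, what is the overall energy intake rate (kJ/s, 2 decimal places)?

R = Σλ_iE_i / (1 + Σλ_ih_i)
Numerator: 0.053×54.8 + 0.05×8.85 = 3.347
Denominator: 1 + 0.053×36.1 + 0.05×38.9 = 4.858
R = 3.347/4.858 = 0.6889 kJ/s

0.69 kJ/s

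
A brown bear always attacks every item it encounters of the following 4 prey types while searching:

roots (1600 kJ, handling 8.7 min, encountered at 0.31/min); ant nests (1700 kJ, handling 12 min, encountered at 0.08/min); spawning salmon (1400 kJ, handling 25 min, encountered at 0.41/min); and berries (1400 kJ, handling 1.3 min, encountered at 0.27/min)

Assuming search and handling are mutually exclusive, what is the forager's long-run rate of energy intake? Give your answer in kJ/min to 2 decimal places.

R = Σλ_iE_i / (1 + Σλ_ih_i)
Numerator: 0.31×1600 + 0.08×1700 + 0.41×1400 + 0.27×1400 = 1584
Denominator: 1 + 0.31×8.7 + 0.08×12 + 0.41×25 + 0.27×1.3 = 15.26
R = 1584/15.26 = 103.8 kJ/min

103.81 kJ/min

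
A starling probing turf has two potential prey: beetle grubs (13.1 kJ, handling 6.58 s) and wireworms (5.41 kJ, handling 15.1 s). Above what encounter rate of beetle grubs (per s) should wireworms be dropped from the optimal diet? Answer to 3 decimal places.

The zero-one rule: include wireworms iff E₂/h₂ > λE₁/(1+λh₁). Equality gives the switch point.
λE₁h₂ = E₂ + λE₂h₁ ⇒ λ = E₂/(E₁h₂ − E₂h₁) = 5.41/(197.8 − 35.6) = 0.03335 per s.

0.033 per s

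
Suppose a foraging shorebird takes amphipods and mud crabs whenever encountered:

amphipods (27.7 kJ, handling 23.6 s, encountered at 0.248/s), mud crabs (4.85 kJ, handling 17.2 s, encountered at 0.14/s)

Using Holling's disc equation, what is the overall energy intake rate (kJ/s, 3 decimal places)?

Energy encountered per unit search time: 0.248×27.7 + 0.14×4.85 = 7.549 kJ/s.
Handling time per unit search time: 0.248×23.6 + 0.14×17.2 = 8.261.
Rate = 7.549/(1 + 8.261) = 0.8151 kJ/s.

0.815 kJ/s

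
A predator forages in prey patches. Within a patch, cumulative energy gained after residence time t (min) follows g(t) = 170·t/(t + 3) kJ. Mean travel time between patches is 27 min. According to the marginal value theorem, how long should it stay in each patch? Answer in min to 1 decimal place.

9.0 min

Optimal t* satisfies g'(t*) = g(t*)/(T + t*).
g'(t) = 170·3/(t + 3)². Setting 170·3/(t+3)² = 170t/[(t+3)(27+t)] gives 3(27+t) = t(t+3), so t² = 3×27 = 81.
t* = √81 = 9 min.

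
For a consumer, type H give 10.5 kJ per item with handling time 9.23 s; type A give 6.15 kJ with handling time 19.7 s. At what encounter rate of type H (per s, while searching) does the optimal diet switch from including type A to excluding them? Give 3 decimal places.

0.041 per s

The zero-one rule: include type A iff E₂/h₂ > λE₁/(1+λh₁). Equality gives the switch point.
λE₁h₂ = E₂ + λE₂h₁ ⇒ λ = E₂/(E₁h₂ − E₂h₁) = 6.15/(206.8 − 56.76) = 0.04098 per s.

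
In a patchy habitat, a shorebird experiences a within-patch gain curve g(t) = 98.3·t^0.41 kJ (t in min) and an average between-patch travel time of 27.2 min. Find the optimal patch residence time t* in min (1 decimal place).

18.9 min

Maximise g(t)/(T+t): set derivative to zero → g'(t)(T+t) = g(t).
g'(t) = 0.41·98.3·t^-0.59. Setting 0.41·98.3·t^-0.59 = 98.3·t^0.41/(27.2+t) gives 0.41(27.2+t) = t, so 0.59·t = 0.41×27.2.
t* = 0.41×27.2/0.59 = 18.9 min.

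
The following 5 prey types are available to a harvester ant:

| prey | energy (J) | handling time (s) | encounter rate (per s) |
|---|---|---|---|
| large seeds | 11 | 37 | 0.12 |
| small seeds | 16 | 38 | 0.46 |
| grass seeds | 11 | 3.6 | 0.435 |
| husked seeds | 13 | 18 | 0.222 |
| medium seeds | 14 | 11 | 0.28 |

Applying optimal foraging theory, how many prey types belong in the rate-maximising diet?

Profitabilities (E/h, J/s): grass seeds 3.06, medium seeds 1.27, husked seeds 0.722, small seeds 0.421, large seeds 0.297. Add prey in this order while the next type's profitability exceeds the intake rate on those already taken.
Rate on top 1: 1.865. medium seeds: 1.27 < 1.865 → exclude; stop.
Optimal diet: grass seeds — 1 of 5 types.

1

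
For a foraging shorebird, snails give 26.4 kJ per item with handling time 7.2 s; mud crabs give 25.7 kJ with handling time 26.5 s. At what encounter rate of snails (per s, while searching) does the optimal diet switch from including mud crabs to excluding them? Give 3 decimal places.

0.050 per s

The zero-one rule: include mud crabs iff E₂/h₂ > λE₁/(1+λh₁). Equality gives the switch point.
λE₁h₂ = E₂ + λE₂h₁ ⇒ λ = E₂/(E₁h₂ − E₂h₁) = 25.7/(699.6 − 185) = 0.04995 per s.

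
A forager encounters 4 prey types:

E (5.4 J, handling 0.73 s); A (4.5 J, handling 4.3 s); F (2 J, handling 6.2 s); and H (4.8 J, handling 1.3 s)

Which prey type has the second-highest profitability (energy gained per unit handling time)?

In descending order of E/h:
E: 5.4/0.73 = 7.4 J/s
H: 4.8/1.3 = 3.69 J/s
A: 4.5/4.3 = 1.05 J/s
F: 2/6.2 = 0.323 J/s

H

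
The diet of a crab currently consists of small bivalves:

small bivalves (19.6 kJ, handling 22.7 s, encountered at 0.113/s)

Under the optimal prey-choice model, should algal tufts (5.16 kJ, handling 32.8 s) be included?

Intake rate on the current diet: R = (0.113×19.6) / (1 + 0.113×22.7) = 2.215/3.565 = 0.6212 kJ/s.
algal tufts: E/h = 5.16/32.8 = 0.1573 kJ/s.
0.1573 < 0.6212, so adding algal tufts would lower the average — exclude it.

No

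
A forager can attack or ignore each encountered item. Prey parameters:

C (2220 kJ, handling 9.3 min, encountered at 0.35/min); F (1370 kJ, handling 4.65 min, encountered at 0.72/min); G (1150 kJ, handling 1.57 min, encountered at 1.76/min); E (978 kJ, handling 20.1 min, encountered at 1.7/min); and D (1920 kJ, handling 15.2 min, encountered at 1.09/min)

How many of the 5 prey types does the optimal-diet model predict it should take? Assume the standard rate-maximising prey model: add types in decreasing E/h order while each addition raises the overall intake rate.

E/h in descending order: G 732, F 295, C 239, D 126, E 48.7 kJ/min. The optimal diet is the largest prefix of this list for which every included type satisfies E_i/h_i > R on the types above it.
Rate on top 1: 537.8. F: 295 < 537.8 → exclude; stop.
Optimal diet: G — 1 of 5 types.

1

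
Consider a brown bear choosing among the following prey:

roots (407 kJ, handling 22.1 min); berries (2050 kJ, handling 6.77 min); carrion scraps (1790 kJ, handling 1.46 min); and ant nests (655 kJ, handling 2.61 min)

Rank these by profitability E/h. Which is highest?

In descending order of E/h:
carrion scraps: 1790/1.46 = 1.23e+03 kJ/min
berries: 2050/6.77 = 303 kJ/min
ant nests: 655/2.61 = 251 kJ/min
roots: 407/22.1 = 18.4 kJ/min

carrion scraps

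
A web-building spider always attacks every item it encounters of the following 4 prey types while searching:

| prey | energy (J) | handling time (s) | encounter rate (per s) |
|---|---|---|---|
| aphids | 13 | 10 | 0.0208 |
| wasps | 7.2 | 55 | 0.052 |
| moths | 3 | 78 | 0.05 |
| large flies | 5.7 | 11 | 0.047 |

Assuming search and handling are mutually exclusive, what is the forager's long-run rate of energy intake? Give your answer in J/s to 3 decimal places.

Energy encountered per unit search time: 0.0208×13 + 0.052×7.2 + 0.05×3 + 0.047×5.7 = 1.063 J/s.
Handling time per unit search time: 0.0208×10 + 0.052×55 + 0.05×78 + 0.047×11 = 7.485.
Rate = 1.063/(1 + 7.485) = 0.1252 J/s.

0.125 J/s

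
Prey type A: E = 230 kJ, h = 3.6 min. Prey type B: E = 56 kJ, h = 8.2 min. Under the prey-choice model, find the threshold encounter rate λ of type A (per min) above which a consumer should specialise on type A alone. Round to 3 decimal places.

At the threshold, the rate on type A alone equals the profitability of type B: λ·230/(1 + λ·3.6) = 56/8.2 = 6.829.
Rearranging, λ(230 − 6.829×3.6) = 6.829, so λ = 6.829/205.4 = 0.03325 per min.

0.033 per min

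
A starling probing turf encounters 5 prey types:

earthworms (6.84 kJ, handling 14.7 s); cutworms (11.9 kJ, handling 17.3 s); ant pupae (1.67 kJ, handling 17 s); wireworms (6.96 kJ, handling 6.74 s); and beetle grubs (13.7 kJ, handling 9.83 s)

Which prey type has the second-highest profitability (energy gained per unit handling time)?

wireworms

Profitability E/h (kJ/s): earthworms = 6.84/14.7 = 0.465, cutworms = 11.9/17.3 = 0.688, ant pupae = 1.67/17 = 0.0982, wireworms = 6.96/6.74 = 1.03, beetle grubs = 13.7/9.83 = 1.39.
Ranked: beetle grubs > wireworms > cutworms > earthworms > ant pupae.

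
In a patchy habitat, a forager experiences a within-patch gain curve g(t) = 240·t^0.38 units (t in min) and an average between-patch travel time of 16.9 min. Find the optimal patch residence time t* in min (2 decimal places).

10.36 min

Maximise g(t)/(T+t): set derivative to zero → g'(t)(T+t) = g(t).
g'(t) = 0.38·240·t^-0.62. Setting 0.38·240·t^-0.62 = 240·t^0.38/(16.9+t) gives 0.38(16.9+t) = t, so 0.62·t = 0.38×16.9.
t* = 0.38×16.9/0.62 = 10.36 min.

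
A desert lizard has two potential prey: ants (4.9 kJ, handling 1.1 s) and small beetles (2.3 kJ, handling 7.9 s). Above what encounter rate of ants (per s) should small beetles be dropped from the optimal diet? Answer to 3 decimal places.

0.064 per s

The zero-one rule: include small beetles iff E₂/h₂ > λE₁/(1+λh₁). Equality gives the switch point.
λE₁h₂ = E₂ + λE₂h₁ ⇒ λ = E₂/(E₁h₂ − E₂h₁) = 2.3/(38.71 − 2.53) = 0.06357 per s.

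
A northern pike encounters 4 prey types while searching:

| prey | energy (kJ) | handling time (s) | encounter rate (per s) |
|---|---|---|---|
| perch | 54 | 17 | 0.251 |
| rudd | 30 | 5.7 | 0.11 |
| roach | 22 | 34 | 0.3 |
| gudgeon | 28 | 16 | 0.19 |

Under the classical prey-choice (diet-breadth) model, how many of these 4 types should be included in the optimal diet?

Profitabilities (E/h, kJ/s): rudd 5.26, perch 3.18, gudgeon 1.75, roach 0.647. Add prey in this order while the next type's profitability exceeds the intake rate on those already taken.
Rate on top 1: 2.028. perch: 3.18 > 2.028 → include.
Rate on top 2: 2.86. gudgeon: 1.75 < 2.86 → exclude; stop.
Optimal diet: rudd, perch — 2 of 4 types.

2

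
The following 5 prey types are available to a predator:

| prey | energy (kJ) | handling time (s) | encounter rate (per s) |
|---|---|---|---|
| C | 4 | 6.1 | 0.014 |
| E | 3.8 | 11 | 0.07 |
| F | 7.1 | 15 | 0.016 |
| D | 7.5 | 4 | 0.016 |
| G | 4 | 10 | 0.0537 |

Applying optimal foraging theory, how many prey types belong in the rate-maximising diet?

Profitabilities (E/h, kJ/s): D 1.88, C 0.656, F 0.473, G 0.4, E 0.345. Add prey in this order while the next type's profitability exceeds the intake rate on those already taken.
Rate on top 1: 0.1128. C: 0.656 > 0.1128 → include.
Rate on top 2: 0.1531. F: 0.473 > 0.1531 → include.
Rate on top 3: 0.2084. G: 0.4 > 0.2084 → include.
Rate on top 4: 0.2618. E: 0.345 > 0.2618 → include.
Optimal diet: D, C, F, G, E — 5 of 5 types.

5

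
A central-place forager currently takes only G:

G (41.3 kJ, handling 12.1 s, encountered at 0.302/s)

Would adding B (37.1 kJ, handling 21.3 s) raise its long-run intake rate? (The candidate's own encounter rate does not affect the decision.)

No

Current rate: (0.302×41.3)/(1 + 0.302×12.1) = 2.68 kJ/s.
Profitability of B: 37.1/21.3 = 1.742 kJ/s.
1.742 < 2.68, so adding B would lower the average — exclude it.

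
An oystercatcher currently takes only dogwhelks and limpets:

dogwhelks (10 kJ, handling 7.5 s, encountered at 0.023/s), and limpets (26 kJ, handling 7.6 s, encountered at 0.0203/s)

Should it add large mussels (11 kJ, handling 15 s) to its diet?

Current rate: (0.023×10 + 0.0203×26)/(1 + 0.023×7.5 + 0.0203×7.6) = 0.5712 kJ/s.
large mussels: E/h = 11/15 = 0.7333 kJ/s.
0.7333 > 0.5712, so adding large mussels raises the average — include it.

Yes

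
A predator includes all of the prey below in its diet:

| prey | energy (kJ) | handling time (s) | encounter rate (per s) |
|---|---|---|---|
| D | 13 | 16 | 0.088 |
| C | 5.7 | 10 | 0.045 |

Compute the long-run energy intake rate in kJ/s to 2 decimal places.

R = Σλ_iE_i / (1 + Σλ_ih_i)
Numerator: 0.088×13 + 0.045×5.7 = 1.4
Denominator: 1 + 0.088×16 + 0.045×10 = 2.858
R = 1.4/2.858 = 0.49 kJ/s

0.49 kJ/s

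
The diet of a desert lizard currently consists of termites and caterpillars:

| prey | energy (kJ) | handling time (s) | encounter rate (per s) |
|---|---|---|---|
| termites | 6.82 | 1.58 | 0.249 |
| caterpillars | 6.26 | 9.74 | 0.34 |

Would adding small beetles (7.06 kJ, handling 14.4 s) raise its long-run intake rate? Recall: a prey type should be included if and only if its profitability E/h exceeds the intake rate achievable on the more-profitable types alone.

No

Current rate: (0.249×6.82 + 0.34×6.26)/(1 + 0.249×1.58 + 0.34×9.74) = 0.8133 kJ/s.
small beetles: E/h = 7.06/14.4 = 0.4903 kJ/s.
Since 0.4903 < R, time spent handling small beetles is better spent searching.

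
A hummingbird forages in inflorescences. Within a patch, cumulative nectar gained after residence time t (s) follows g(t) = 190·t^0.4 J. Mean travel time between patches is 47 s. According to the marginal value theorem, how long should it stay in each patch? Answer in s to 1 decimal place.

Maximise g(t)/(T+t): set derivative to zero → g'(t)(T+t) = g(t).
g'(t) = 0.4·190·t^-0.6. Setting 0.4·190·t^-0.6 = 190·t^0.4/(47+t) gives 0.4(47+t) = t, so 0.60·t = 0.4×47.
t* = 0.4×47/0.60 = 31.33 s.

31.3 s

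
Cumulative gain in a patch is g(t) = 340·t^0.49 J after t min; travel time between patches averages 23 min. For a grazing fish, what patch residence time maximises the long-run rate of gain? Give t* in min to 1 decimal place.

Optimal t* satisfies g'(t*) = g(t*)/(T + t*).
g'(t) = 0.49·340·t^-0.51. Setting 0.49·340·t^-0.51 = 340·t^0.49/(23+t) gives 0.49(23+t) = t, so 0.51·t = 0.49×23.
t* = 0.49×23/0.51 = 22.1 min.

22.1 min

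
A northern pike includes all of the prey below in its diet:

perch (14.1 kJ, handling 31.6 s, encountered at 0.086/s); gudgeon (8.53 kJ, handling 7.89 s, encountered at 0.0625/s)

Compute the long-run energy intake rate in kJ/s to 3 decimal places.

R = Σλ_iE_i / (1 + Σλ_ih_i)
Numerator: 0.086×14.1 + 0.0625×8.53 = 1.746
Denominator: 1 + 0.086×31.6 + 0.0625×7.89 = 4.211
R = 1.746/4.211 = 0.4146 kJ/s

0.415 kJ/s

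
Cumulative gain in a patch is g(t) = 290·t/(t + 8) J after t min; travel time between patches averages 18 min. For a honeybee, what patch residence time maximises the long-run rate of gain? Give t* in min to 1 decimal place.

12.0 min

Optimal t* satisfies g'(t*) = g(t*)/(T + t*).
g'(t) = 290·8/(t + 8)². Setting 290·8/(t+8)² = 290t/[(t+8)(18+t)] gives 8(18+t) = t(t+8), so t² = 8×18 = 144.
t* = √144 = 12 min.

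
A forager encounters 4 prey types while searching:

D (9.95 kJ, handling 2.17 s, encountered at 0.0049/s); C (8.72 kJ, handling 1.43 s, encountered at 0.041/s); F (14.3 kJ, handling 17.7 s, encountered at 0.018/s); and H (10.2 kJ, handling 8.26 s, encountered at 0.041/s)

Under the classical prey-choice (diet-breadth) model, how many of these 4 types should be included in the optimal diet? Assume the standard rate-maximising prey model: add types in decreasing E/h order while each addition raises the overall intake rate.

4

Profitabilities (E/h, kJ/s): C 6.1, D 4.59, H 1.23, F 0.808. Add prey in this order while the next type's profitability exceeds the intake rate on those already taken.
Rate on top 1: 0.3377. D: 4.59 > 0.3377 → include.
Rate on top 2: 0.38. H: 1.23 > 0.38 → include.
Rate on top 3: 0.5856. F: 0.808 > 0.5856 → include.
Optimal diet: C, D, H, F — 4 of 4 types.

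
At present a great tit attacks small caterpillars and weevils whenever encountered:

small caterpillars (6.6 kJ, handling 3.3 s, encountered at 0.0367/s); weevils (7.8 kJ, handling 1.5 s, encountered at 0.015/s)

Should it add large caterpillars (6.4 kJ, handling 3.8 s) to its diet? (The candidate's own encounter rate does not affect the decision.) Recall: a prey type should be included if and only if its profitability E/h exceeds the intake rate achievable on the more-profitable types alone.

Current rate: (0.0367×6.6 + 0.015×7.8)/(1 + 0.0367×3.3 + 0.015×1.5) = 0.3141 kJ/s.
Profitability of large caterpillars: 6.4/3.8 = 1.684 kJ/s.
1.684 > 0.3141, so adding large caterpillars raises the average — include it.

Yes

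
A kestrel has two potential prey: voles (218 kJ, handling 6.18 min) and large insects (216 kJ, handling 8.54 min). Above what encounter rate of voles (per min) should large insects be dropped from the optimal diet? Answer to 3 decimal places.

Drop large insects once their profitability E₂/h₂ falls below the rate achievable on voles alone: E₂/h₂ = λE₁/(1 + λh₁).
Solve for λ: λE₁h₂ = E₂(1 + λh₁) → λ(E₁h₂ − E₂h₁) = E₂ → λ = E₂/(E₁h₂ − E₂h₁).
λ = 216/(218×8.54 − 216×6.18) = 216/526.8 = 0.41 per min.

0.410 per min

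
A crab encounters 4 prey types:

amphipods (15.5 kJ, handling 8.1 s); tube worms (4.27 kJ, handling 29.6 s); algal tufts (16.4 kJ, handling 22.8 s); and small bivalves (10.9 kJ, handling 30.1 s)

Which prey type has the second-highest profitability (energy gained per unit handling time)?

Profitability E/h (kJ/s): amphipods = 15.5/8.1 = 1.91, tube worms = 4.27/29.6 = 0.144, algal tufts = 16.4/22.8 = 0.719, small bivalves = 10.9/30.1 = 0.362.
Ranked: amphipods > algal tufts > small bivalves > tube worms.

algal tufts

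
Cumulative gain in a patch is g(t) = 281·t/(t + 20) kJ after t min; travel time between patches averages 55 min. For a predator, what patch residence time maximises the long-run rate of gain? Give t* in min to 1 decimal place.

33.2 min

By the marginal value theorem, leave when the instantaneous gain rate g'(t) equals the habitat-wide average g(t)/(T + t).
g'(t) = 281·20/(t + 20)². Setting 281·20/(t+20)² = 281t/[(t+20)(55+t)] gives 20(55+t) = t(t+20), so t² = 20×55 = 1100.
t* = √1100 = 33.17 min.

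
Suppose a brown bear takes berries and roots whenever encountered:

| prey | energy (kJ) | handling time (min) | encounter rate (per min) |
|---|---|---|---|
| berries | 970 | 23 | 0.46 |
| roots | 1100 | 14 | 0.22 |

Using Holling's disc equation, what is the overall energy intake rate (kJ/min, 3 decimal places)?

46.944 kJ/min

R = Σλ_iE_i / (1 + Σλ_ih_i)
Numerator: 0.46×970 + 0.22×1100 = 688.2
Denominator: 1 + 0.46×23 + 0.22×14 = 14.66
R = 688.2/14.66 = 46.94 kJ/min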